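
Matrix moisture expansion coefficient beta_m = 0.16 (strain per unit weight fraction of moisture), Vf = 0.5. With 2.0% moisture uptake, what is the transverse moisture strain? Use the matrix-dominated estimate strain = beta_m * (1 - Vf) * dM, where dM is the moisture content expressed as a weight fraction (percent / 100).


dM = 2.0/100 = 0.02
strain = beta_m * (1-Vf) * dM = 0.16 * 0.5 * 0.02 = 0.0016

0.0016


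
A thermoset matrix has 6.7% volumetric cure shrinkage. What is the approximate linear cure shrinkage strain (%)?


Linear shrinkage ≈ vol_shrink/3 = 6.7/3 = 2.233%

2.233%


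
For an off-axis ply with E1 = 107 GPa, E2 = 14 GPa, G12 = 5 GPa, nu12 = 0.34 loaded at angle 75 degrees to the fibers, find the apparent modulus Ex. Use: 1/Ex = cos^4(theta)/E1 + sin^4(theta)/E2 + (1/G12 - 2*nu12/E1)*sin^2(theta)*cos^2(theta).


cos^4(75) = 0.004487, sin^4(75) = 0.870513, sin^2(75)*cos^2(75) = 0.0625
1/G12 - 2*nu12/E1 = 1/5 - 2*0.34/107 = 0.193645 GPa^-1
1/Ex = 0.004487/107 + 0.870513/14 + 0.193645*0.0625 = 0.0743242 GPa^-1
Ex = 13.45 GPa

13.45 GPa


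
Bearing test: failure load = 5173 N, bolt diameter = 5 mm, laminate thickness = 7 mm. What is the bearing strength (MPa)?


sigma_br = F/(d*h) = 5173/(5*7) = 147.8 MPa

147.8 MPa


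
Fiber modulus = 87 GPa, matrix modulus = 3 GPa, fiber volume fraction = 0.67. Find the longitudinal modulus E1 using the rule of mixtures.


E1 = Ef*Vf + Em*(1-Vf) = 87*0.67 + 3*0.33 = 59.28 GPa

59.28 GPa


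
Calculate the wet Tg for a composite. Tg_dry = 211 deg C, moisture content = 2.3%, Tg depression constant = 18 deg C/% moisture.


Tg_wet = Tg_dry - k*moisture = 211 - 18*2.3 = 169.6 deg C

169.6 deg C


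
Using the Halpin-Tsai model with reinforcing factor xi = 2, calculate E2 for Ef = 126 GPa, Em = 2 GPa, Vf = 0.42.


eta = (Ef/Em - 1)/(Ef/Em + xi) = (63.0 - 1)/(63.0 + 2) = 0.9538
E2 = Em*(1+xi*eta*Vf)/(1-eta*Vf) = 6.01 GPa

6.01 GPa


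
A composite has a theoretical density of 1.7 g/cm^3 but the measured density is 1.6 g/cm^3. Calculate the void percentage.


Void% = (rho_theo - rho_actual)/rho_theo * 100 = (1.7 - 1.6)/1.7 * 100 = 5.88%

5.88%


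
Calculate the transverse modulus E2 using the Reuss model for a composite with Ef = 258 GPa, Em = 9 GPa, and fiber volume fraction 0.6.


1/E2 = Vf/Ef + (1-Vf)/Em = 0.6/258 + 0.4/9
E2 = 21.38 GPa

21.38 GPa


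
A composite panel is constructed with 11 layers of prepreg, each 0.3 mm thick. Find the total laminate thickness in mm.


h = n * t_ply = 11 * 0.3 = 3.3 mm

3.3 mm


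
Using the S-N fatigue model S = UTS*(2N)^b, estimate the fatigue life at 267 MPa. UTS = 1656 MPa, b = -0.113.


N = 0.5 * (S/UTS)^(1/b) = 0.5 * (267/1656)^(1/-0.113) = 5.1603e+06 cycles

5.1603e+06 cycles


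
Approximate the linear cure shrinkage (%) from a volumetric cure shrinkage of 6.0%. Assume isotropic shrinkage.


Linear shrinkage ≈ vol_shrink/3 = 6.0/3 = 2.0%

2.0%


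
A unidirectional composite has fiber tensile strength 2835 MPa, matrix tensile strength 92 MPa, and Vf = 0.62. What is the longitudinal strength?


sigma_1 = sigma_f*Vf + sigma_m*(1-Vf) = 2835*0.62 + 92*0.38 = 1792.7 MPa

1792.7 MPa


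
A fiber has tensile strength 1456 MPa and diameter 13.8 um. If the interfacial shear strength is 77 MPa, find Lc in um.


Lc = sigma_f * d / (2 * tau_i) = 1456 * 13.8 / (2 * 77) = 130.5 um

130.5 um


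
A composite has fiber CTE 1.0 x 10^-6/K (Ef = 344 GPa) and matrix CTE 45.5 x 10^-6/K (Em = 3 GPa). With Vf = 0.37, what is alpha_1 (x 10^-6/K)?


E1 = Ef*Vf + Em*(1-Vf) = 129.17
alpha_1 = (alpha_f*Ef*Vf + alpha_m*Em*(1-Vf))/E1 = 1.65 x 10^-6/K

1.65 x 10^-6/K


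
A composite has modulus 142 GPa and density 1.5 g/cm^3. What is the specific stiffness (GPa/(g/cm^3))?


Specific stiffness = E/rho = 142/1.5 = 94.7 GPa/(g/cm^3)

94.7 GPa/(g/cm^3)


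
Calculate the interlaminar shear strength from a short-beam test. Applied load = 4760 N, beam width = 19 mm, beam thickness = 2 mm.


ILSS = 3F/(4bh) = 3*4760/(4*19*2) = 93.95 MPa

93.95 MPa


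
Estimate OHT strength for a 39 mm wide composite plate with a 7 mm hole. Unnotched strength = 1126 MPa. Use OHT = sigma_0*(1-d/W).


OHT = sigma_0*(1-d/W) = 1126*(1-7/39) = 923.9 MPa

923.9 MPa


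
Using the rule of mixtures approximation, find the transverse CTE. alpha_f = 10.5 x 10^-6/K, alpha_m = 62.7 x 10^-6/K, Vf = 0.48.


alpha_2 = alpha_f*Vf + alpha_m*(1-Vf) = 10.5*0.48 + 62.7*0.52 = 37.6 x 10^-6/K

37.6 x 10^-6/K


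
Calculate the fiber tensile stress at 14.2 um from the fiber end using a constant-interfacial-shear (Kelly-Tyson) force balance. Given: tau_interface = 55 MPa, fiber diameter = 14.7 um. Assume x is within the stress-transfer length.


Force balance: sigma_f * (pi*d^2/4) = tau * (pi*d) * x  ->  sigma_f = 4 * tau * x / d
sigma_f = 4 * 55 * 14.2 / 14.7 = 212.5 MPa

212.5 MPa


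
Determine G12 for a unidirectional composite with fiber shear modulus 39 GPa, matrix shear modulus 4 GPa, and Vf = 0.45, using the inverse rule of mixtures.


1/G12 = Vf/Gf + (1-Vf)/Gm = 0.45/39 + 0.55/4
G12 = 6.71 GPa

6.71 GPa


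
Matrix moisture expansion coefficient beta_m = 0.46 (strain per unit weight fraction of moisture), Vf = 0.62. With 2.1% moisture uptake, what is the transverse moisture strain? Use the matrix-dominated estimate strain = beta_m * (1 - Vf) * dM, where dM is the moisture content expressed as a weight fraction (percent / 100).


dM = 2.1/100 = 0.021
strain = beta_m * (1-Vf) * dM = 0.46 * 0.38 * 0.021 = 0.0036708

0.0036708


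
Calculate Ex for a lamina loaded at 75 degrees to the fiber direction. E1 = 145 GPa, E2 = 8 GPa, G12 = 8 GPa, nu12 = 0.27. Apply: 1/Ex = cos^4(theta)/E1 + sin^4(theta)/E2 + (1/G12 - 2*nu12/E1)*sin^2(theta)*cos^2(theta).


cos^4(75) = 0.004487, sin^4(75) = 0.870513, sin^2(75)*cos^2(75) = 0.0625
1/G12 - 2*nu12/E1 = 1/8 - 2*0.27/145 = 0.121276 GPa^-1
1/Ex = 0.004487/145 + 0.870513/8 + 0.121276*0.0625 = 0.1164248 GPa^-1
Ex = 8.59 GPa

8.59 GPa


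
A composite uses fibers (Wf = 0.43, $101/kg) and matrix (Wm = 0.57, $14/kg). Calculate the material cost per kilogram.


Cost = cost_f*Wf + cost_m*Wm = 101*0.43 + 14*0.57 = $51.41/kg

$51.41/kg


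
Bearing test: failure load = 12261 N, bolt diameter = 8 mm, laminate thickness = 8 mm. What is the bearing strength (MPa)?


sigma_br = F/(d*h) = 12261/(8*8) = 191.6 MPa

191.6 MPa


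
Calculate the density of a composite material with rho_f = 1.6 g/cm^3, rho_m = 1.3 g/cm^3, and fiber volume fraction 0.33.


rho_c = rho_f*Vf + rho_m*(1-Vf) = 1.6*0.33 + 1.3*0.67 = 1.399 g/cm^3

1.399 g/cm^3


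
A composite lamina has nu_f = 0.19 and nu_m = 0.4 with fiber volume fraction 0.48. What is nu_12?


nu_12 = nu_f*Vf + nu_m*(1-Vf) = 0.19*0.48 + 0.4*0.52 = 0.2992

0.2992


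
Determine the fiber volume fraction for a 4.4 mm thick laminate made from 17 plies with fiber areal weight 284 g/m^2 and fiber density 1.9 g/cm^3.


Vf = n * FAW / (rho_f * h * 1000) = 17 * 284 / (1.9 * 4.4 * 1000) = 0.5775

0.5775


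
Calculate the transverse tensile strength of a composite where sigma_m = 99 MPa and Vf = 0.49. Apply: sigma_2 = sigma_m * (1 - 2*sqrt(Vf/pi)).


factor = 1 - 2*sqrt(0.49/pi) = 0.2101
sigma_2 = 99 * 0.2101 = 20.8 MPa

20.8 MPa


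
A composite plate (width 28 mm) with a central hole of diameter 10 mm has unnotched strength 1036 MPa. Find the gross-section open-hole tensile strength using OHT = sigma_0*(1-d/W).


OHT = sigma_0*(1-d/W) = 1036*(1-10/28) = 666.0 MPa

666.0 MPa


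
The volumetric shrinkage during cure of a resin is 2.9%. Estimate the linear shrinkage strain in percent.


Linear shrinkage ≈ vol_shrink/3 = 2.9/3 = 0.967%

0.967%


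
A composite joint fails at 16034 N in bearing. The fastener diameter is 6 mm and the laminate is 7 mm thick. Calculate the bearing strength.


sigma_br = F/(d*h) = 16034/(6*7) = 381.8 MPa

381.8 MPa


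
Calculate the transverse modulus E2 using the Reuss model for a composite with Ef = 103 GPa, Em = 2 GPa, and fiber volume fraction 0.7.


1/E2 = Vf/Ef + (1-Vf)/Em = 0.7/103 + 0.3/2
E2 = 6.38 GPa

6.38 GPa


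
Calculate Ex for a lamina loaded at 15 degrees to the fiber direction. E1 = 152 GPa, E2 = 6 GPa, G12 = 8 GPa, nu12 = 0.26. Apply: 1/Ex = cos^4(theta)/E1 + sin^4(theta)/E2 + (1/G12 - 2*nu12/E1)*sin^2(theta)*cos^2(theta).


cos^4(15) = 0.870513, sin^4(15) = 0.004487, sin^2(15)*cos^2(15) = 0.0625
1/G12 - 2*nu12/E1 = 1/8 - 2*0.26/152 = 0.121579 GPa^-1
1/Ex = 0.870513/152 + 0.004487/6 + 0.121579*0.0625 = 0.0140736 GPa^-1
Ex = 71.05 GPa

71.05 GPa


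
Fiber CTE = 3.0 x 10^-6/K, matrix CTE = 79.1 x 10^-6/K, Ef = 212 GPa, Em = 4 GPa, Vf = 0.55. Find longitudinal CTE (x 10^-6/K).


E1 = Ef*Vf + Em*(1-Vf) = 118.4
alpha_1 = (alpha_f*Ef*Vf + alpha_m*Em*(1-Vf))/E1 = 4.16 x 10^-6/K

4.16 x 10^-6/K


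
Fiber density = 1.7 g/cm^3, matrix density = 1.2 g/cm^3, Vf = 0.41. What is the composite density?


rho_c = rho_f*Vf + rho_m*(1-Vf) = 1.7*0.41 + 1.2*0.59 = 1.405 g/cm^3

1.405 g/cm^3


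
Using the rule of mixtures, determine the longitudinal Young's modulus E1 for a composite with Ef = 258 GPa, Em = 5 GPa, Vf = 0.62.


E1 = Ef*Vf + Em*(1-Vf) = 258*0.62 + 5*0.38 = 161.86 GPa

161.86 GPa


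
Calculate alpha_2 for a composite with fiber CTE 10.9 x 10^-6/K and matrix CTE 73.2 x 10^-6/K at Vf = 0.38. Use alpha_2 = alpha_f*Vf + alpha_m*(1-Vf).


alpha_2 = alpha_f*Vf + alpha_m*(1-Vf) = 10.9*0.38 + 73.2*0.62 = 49.5 x 10^-6/K

49.5 x 10^-6/K


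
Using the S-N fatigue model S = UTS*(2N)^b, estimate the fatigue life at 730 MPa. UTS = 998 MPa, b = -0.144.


N = 0.5 * (S/UTS)^(1/b) = 0.5 * (730/998)^(1/-0.144) = 4.3861 cycles

4.3861 cycles


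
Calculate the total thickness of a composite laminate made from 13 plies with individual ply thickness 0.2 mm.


h = n * t_ply = 13 * 0.2 = 2.6 mm

2.6 mm


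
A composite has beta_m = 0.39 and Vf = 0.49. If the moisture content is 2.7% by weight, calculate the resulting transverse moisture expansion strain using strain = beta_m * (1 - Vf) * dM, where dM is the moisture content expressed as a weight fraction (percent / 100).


dM = 2.7/100 = 0.027
strain = beta_m * (1-Vf) * dM = 0.39 * 0.51 * 0.027 = 0.0053703

0.0053703


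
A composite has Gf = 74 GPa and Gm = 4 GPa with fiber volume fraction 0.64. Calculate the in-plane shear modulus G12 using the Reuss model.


1/G12 = Vf/Gf + (1-Vf)/Gm = 0.64/74 + 0.36/4
G12 = 10.14 GPa

10.14 GPa


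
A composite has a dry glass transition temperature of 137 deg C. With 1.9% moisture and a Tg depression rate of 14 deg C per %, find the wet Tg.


Tg_wet = Tg_dry - k*moisture = 137 - 14*1.9 = 110.4 deg C

110.4 deg C


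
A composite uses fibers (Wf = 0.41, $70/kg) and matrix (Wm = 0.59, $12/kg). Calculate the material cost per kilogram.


Cost = cost_f*Wf + cost_m*Wm = 70*0.41 + 12*0.59 = $35.78/kg

$35.78/kg


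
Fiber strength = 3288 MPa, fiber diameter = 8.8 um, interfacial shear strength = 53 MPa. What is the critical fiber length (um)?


Lc = sigma_f * d / (2 * tau_i) = 3288 * 8.8 / (2 * 53) = 273.0 um

273.0 um


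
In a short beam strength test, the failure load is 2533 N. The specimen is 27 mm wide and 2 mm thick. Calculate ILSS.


ILSS = 3F/(4bh) = 3*2533/(4*27*2) = 35.18 MPa

35.18 MPa


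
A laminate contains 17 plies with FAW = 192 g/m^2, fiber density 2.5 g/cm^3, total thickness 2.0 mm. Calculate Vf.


Vf = n * FAW / (rho_f * h * 1000) = 17 * 192 / (2.5 * 2.0 * 1000) = 0.6528

0.6528


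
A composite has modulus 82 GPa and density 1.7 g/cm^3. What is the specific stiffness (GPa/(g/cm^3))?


Specific stiffness = E/rho = 82/1.7 = 48.2 GPa/(g/cm^3)

48.2 GPa/(g/cm^3)


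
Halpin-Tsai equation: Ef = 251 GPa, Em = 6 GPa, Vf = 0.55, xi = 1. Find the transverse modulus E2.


eta = (Ef/Em - 1)/(Ef/Em + xi) = (41.8333 - 1)/(41.8333 + 1) = 0.9533
E2 = Em*(1+xi*eta*Vf)/(1-eta*Vf) = 19.23 GPa

19.23 GPa


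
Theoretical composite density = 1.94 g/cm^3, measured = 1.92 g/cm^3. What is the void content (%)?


Void% = (rho_theo - rho_actual)/rho_theo * 100 = (1.94 - 1.92)/1.94 * 100 = 1.03%

1.03%


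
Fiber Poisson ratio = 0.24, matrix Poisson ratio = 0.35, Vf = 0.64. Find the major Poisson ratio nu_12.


nu_12 = nu_f*Vf + nu_m*(1-Vf) = 0.24*0.64 + 0.35*0.36 = 0.2796

0.2796


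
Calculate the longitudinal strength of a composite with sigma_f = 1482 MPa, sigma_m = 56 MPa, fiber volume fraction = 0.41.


sigma_1 = sigma_f*Vf + sigma_m*(1-Vf) = 1482*0.41 + 56*0.59 = 640.7 MPa

640.7 MPa


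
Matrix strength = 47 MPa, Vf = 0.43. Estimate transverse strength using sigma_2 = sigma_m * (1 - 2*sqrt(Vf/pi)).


factor = 1 - 2*sqrt(0.43/pi) = 0.2601
sigma_2 = 47 * 0.2601 = 12.22 MPa

12.22 MPa


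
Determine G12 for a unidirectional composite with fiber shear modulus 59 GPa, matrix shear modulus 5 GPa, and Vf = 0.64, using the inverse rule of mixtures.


1/G12 = Vf/Gf + (1-Vf)/Gm = 0.64/59 + 0.36/5
G12 = 12.07 GPa

12.07 GPa


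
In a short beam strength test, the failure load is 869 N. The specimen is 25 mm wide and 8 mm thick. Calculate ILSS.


ILSS = 3F/(4bh) = 3*869/(4*25*8) = 3.26 MPa

3.26 MPa


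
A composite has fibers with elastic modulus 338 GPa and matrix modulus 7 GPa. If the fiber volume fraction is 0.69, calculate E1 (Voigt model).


E1 = Ef*Vf + Em*(1-Vf) = 338*0.69 + 7*0.31 = 235.39 GPa

235.39 GPa


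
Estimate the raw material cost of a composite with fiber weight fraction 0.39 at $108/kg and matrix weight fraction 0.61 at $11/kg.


Cost = cost_f*Wf + cost_m*Wm = 108*0.39 + 11*0.61 = $48.83/kg

$48.83/kg


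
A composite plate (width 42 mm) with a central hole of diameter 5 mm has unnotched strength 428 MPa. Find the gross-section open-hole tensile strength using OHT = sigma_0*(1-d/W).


OHT = sigma_0*(1-d/W) = 428*(1-5/42) = 377.0 MPa

377.0 MPa


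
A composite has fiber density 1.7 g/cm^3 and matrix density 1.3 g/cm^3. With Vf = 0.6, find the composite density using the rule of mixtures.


rho_c = rho_f*Vf + rho_m*(1-Vf) = 1.7*0.6 + 1.3*0.4 = 1.54 g/cm^3

1.54 g/cm^3


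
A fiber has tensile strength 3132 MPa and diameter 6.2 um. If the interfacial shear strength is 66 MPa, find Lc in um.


Lc = sigma_f * d / (2 * tau_i) = 3132 * 6.2 / (2 * 66) = 147.1 um

147.1 um


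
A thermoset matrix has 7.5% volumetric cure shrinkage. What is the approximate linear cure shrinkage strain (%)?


Linear shrinkage ≈ vol_shrink/3 = 7.5/3 = 2.5%

2.5%


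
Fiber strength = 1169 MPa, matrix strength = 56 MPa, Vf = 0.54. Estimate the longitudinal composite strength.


sigma_1 = sigma_f*Vf + sigma_m*(1-Vf) = 1169*0.54 + 56*0.46 = 657.0 MPa

657.0 MPa


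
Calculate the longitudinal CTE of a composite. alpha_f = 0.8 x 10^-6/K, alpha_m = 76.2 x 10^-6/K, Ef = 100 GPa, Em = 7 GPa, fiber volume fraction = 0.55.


E1 = Ef*Vf + Em*(1-Vf) = 58.15
alpha_1 = (alpha_f*Ef*Vf + alpha_m*Em*(1-Vf))/E1 = 4.88 x 10^-6/K

4.88 x 10^-6/K


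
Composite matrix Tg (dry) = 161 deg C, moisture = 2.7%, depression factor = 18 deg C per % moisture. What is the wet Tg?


Tg_wet = Tg_dry - k*moisture = 161 - 18*2.7 = 112.4 deg C

112.4 deg C


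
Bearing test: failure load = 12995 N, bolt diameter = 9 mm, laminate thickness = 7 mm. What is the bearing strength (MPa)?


sigma_br = F/(d*h) = 12995/(9*7) = 206.3 MPa

206.3 MPa


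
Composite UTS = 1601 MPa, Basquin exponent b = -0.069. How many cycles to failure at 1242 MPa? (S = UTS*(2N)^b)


N = 0.5 * (S/UTS)^(1/b) = 0.5 * (1242/1601)^(1/-0.069) = 19.8190 cycles

19.8190 cycles


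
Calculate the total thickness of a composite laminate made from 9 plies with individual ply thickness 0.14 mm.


h = n * t_ply = 9 * 0.14 = 1.26 mm

1.26 mm


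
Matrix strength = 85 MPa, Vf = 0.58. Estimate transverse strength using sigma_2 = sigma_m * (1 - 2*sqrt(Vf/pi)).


factor = 1 - 2*sqrt(0.58/pi) = 0.1407
sigma_2 = 85 * 0.1407 = 11.96 MPa

11.96 MPa


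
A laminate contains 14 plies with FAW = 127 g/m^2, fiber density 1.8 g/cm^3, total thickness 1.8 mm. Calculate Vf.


Vf = n * FAW / (rho_f * h * 1000) = 14 * 127 / (1.8 * 1.8 * 1000) = 0.5488

0.5488


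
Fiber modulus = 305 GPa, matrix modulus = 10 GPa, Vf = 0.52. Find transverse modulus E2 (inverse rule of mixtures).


1/E2 = Vf/Ef + (1-Vf)/Em = 0.52/305 + 0.48/10
E2 = 20.12 GPa

20.12 GPa


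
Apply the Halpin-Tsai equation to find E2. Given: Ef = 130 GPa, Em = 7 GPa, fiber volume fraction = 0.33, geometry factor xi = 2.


eta = (Ef/Em - 1)/(Ef/Em + xi) = (18.5714 - 1)/(18.5714 + 2) = 0.8542
E2 = Em*(1+xi*eta*Vf)/(1-eta*Vf) = 15.24 GPa

15.24 GPa


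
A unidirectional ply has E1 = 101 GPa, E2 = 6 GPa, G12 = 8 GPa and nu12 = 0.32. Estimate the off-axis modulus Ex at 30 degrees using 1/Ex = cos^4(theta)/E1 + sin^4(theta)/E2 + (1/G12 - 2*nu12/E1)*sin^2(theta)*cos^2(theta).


cos^4(30) = 0.5625, sin^4(30) = 0.0625, sin^2(30)*cos^2(30) = 0.1875
1/G12 - 2*nu12/E1 = 1/8 - 2*0.32/101 = 0.118663 GPa^-1
1/Ex = 0.5625/101 + 0.0625/6 + 0.118663*0.1875 = 0.0382354 GPa^-1
Ex = 26.15 GPa

26.15 GPa


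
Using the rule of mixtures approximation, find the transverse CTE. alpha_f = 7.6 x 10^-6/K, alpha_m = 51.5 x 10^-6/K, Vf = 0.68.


alpha_2 = alpha_f*Vf + alpha_m*(1-Vf) = 7.6*0.68 + 51.5*0.32 = 21.6 x 10^-6/K

21.6 x 10^-6/K


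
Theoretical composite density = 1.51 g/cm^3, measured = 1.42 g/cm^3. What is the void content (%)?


Void% = (rho_theo - rho_actual)/rho_theo * 100 = (1.51 - 1.42)/1.51 * 100 = 5.96%

5.96%


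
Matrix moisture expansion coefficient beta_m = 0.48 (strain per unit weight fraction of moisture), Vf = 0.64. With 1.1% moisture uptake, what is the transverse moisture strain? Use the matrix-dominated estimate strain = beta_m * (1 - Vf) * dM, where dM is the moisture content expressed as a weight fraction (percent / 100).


dM = 1.1/100 = 0.011
strain = beta_m * (1-Vf) * dM = 0.48 * 0.36 * 0.011 = 0.0019008

0.0019008


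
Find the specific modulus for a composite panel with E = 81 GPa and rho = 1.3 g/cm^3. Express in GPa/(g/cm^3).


Specific stiffness = E/rho = 81/1.3 = 62.3 GPa/(g/cm^3)

62.3 GPa/(g/cm^3)


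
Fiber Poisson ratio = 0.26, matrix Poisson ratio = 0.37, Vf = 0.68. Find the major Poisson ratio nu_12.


nu_12 = nu_f*Vf + nu_m*(1-Vf) = 0.26*0.68 + 0.37*0.32 = 0.2952

0.2952


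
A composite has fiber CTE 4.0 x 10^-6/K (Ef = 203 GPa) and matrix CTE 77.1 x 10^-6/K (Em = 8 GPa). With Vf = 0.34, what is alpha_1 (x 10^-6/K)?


E1 = Ef*Vf + Em*(1-Vf) = 74.3
alpha_1 = (alpha_f*Ef*Vf + alpha_m*Em*(1-Vf))/E1 = 9.19 x 10^-6/K

9.19 x 10^-6/K


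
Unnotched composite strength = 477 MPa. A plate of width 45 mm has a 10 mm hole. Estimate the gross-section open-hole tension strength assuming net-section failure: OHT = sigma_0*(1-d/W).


OHT = sigma_0*(1-d/W) = 477*(1-10/45) = 371.0 MPa

371.0 MPa


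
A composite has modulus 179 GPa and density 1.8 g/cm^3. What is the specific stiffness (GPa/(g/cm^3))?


Specific stiffness = E/rho = 179/1.8 = 99.4 GPa/(g/cm^3)

99.4 GPa/(g/cm^3)


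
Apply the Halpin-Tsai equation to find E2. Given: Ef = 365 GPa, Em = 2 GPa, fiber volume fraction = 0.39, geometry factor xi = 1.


eta = (Ef/Em - 1)/(Ef/Em + xi) = (182.5 - 1)/(182.5 + 1) = 0.9891
E2 = Em*(1+xi*eta*Vf)/(1-eta*Vf) = 4.51 GPa

4.51 GPa


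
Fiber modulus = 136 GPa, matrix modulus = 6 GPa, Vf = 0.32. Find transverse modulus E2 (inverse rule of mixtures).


1/E2 = Vf/Ef + (1-Vf)/Em = 0.32/136 + 0.68/6
E2 = 8.64 GPa

8.64 GPa


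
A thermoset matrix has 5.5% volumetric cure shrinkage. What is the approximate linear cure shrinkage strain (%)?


Linear shrinkage ≈ vol_shrink/3 = 5.5/3 = 1.833%

1.833%


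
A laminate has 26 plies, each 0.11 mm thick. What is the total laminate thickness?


h = n * t_ply = 26 * 0.11 = 2.86 mm

2.86 mm


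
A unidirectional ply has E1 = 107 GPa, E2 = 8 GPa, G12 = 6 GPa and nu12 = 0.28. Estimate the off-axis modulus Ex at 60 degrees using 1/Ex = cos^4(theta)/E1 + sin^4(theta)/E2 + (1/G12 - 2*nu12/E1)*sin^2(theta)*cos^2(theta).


cos^4(60) = 0.0625, sin^4(60) = 0.5625, sin^2(60)*cos^2(60) = 0.1875
1/G12 - 2*nu12/E1 = 1/6 - 2*0.28/107 = 0.161433 GPa^-1
1/Ex = 0.0625/107 + 0.5625/8 + 0.161433*0.1875 = 0.1011653 GPa^-1
Ex = 9.88 GPa

9.88 GPa


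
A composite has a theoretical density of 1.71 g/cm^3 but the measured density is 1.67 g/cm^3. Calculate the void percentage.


Void% = (rho_theo - rho_actual)/rho_theo * 100 = (1.71 - 1.67)/1.71 * 100 = 2.34%

2.34%


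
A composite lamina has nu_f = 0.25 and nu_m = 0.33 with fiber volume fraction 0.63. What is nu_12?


nu_12 = nu_f*Vf + nu_m*(1-Vf) = 0.25*0.63 + 0.33*0.37 = 0.2796

0.2796


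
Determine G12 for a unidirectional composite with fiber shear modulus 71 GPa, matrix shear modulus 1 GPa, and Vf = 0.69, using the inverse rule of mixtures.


1/G12 = Vf/Gf + (1-Vf)/Gm = 0.69/71 + 0.31/1
G12 = 3.13 GPa

3.13 GPa


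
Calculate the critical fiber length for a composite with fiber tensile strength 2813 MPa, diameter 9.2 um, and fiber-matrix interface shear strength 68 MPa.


Lc = sigma_f * d / (2 * tau_i) = 2813 * 9.2 / (2 * 68) = 190.3 um

190.3 um


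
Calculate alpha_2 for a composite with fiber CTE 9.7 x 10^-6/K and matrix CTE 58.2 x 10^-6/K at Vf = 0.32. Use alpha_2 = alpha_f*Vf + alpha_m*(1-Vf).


alpha_2 = alpha_f*Vf + alpha_m*(1-Vf) = 9.7*0.32 + 58.2*0.68 = 42.7 x 10^-6/K

42.7 x 10^-6/K


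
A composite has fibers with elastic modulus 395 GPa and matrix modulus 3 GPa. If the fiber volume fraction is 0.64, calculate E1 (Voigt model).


E1 = Ef*Vf + Em*(1-Vf) = 395*0.64 + 3*0.36 = 253.88 GPa

253.88 GPa


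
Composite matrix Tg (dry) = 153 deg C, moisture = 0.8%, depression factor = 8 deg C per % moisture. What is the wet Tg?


Tg_wet = Tg_dry - k*moisture = 153 - 8*0.8 = 146.6 deg C

146.6 deg C


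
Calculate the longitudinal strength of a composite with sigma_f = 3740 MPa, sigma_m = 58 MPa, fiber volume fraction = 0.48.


sigma_1 = sigma_f*Vf + sigma_m*(1-Vf) = 3740*0.48 + 58*0.52 = 1825.4 MPa

1825.4 MPa


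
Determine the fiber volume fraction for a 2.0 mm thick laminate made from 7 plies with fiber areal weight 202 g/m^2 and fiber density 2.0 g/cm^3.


Vf = n * FAW / (rho_f * h * 1000) = 7 * 202 / (2.0 * 2.0 * 1000) = 0.3535

0.3535


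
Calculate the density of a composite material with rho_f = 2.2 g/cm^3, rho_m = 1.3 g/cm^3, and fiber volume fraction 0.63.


rho_c = rho_f*Vf + rho_m*(1-Vf) = 2.2*0.63 + 1.3*0.37 = 1.867 g/cm^3

1.867 g/cm^3


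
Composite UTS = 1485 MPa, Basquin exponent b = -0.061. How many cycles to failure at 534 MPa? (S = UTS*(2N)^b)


N = 0.5 * (S/UTS)^(1/b) = 0.5 * (534/1485)^(1/-0.061) = 9.5652e+06 cycles

9.5652e+06 cycles


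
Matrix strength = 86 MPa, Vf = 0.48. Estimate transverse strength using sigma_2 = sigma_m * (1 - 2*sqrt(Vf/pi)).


factor = 1 - 2*sqrt(0.48/pi) = 0.2182
sigma_2 = 86 * 0.2182 = 18.77 MPa

18.77 MPa


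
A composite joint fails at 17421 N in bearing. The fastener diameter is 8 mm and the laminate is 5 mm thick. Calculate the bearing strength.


sigma_br = F/(d*h) = 17421/(8*5) = 435.5 MPa

435.5 MPa


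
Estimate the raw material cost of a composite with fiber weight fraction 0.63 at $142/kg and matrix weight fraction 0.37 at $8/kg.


Cost = cost_f*Wf + cost_m*Wm = 142*0.63 + 8*0.37 = $92.42/kg

$92.42/kg


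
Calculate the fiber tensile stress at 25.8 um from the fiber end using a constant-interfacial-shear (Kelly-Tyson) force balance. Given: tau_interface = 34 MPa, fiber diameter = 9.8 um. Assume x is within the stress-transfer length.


Force balance: sigma_f * (pi*d^2/4) = tau * (pi*d) * x  ->  sigma_f = 4 * tau * x / d
sigma_f = 4 * 34 * 25.8 / 9.8 = 358.0 MPa

358.0 MPa


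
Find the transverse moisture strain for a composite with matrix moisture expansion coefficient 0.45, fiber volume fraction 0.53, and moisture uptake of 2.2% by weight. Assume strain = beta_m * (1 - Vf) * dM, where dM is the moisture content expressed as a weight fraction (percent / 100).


dM = 2.2/100 = 0.022
strain = beta_m * (1-Vf) * dM = 0.45 * 0.47 * 0.022 = 0.004653

0.004653


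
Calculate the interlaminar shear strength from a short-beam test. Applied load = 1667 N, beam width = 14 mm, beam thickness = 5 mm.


ILSS = 3F/(4bh) = 3*1667/(4*14*5) = 17.86 MPa

17.86 MPa


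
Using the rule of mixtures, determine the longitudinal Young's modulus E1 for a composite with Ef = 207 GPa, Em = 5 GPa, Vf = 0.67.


E1 = Ef*Vf + Em*(1-Vf) = 207*0.67 + 5*0.33 = 140.34 GPa

140.34 GPa


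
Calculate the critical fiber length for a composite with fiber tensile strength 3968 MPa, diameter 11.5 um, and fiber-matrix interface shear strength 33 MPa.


Lc = sigma_f * d / (2 * tau_i) = 3968 * 11.5 / (2 * 33) = 691.4 um

691.4 um


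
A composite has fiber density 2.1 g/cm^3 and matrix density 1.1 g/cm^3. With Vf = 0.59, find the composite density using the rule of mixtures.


rho_c = rho_f*Vf + rho_m*(1-Vf) = 2.1*0.59 + 1.1*0.41 = 1.69 g/cm^3

1.69 g/cm^3


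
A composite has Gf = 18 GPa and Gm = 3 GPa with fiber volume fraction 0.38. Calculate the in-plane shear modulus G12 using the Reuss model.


1/G12 = Vf/Gf + (1-Vf)/Gm = 0.38/18 + 0.62/3
G12 = 4.39 GPa

4.39 GPa


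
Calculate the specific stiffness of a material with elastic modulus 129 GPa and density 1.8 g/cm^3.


Specific stiffness = E/rho = 129/1.8 = 71.7 GPa/(g/cm^3)

71.7 GPa/(g/cm^3)


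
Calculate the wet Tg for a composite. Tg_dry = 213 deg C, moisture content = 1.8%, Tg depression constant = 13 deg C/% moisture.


Tg_wet = Tg_dry - k*moisture = 213 - 13*1.8 = 189.6 deg C

189.6 deg C


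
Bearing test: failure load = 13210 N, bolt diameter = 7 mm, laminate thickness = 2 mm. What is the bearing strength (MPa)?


sigma_br = F/(d*h) = 13210/(7*2) = 943.6 MPa

943.6 MPa


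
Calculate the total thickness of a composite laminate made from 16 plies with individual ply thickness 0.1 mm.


h = n * t_ply = 16 * 0.1 = 1.6 mm

1.6 mm


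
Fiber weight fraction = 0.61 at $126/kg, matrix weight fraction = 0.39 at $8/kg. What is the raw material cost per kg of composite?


Cost = cost_f*Wf + cost_m*Wm = 126*0.61 + 8*0.39 = $79.98/kg

$79.98/kg


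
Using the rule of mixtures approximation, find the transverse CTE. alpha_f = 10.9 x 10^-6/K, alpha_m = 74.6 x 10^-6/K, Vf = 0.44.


alpha_2 = alpha_f*Vf + alpha_m*(1-Vf) = 10.9*0.44 + 74.6*0.56 = 46.6 x 10^-6/K

46.6 x 10^-6/K


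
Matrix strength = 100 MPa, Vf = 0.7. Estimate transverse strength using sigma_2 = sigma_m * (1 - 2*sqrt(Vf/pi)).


factor = 1 - 2*sqrt(0.7/pi) = 0.0559
sigma_2 = 100 * 0.0559 = 5.59 MPa

5.59 MPa


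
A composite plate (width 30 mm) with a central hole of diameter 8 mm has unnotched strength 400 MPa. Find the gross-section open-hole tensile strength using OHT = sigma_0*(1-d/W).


OHT = sigma_0*(1-d/W) = 400*(1-8/30) = 293.3 MPa

293.3 MPa


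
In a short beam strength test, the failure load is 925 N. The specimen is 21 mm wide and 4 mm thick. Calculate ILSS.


ILSS = 3F/(4bh) = 3*925/(4*21*4) = 8.26 MPa

8.26 MPa


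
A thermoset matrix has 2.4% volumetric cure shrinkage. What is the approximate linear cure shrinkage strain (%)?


Linear shrinkage ≈ vol_shrink/3 = 2.4/3 = 0.8%

0.8%


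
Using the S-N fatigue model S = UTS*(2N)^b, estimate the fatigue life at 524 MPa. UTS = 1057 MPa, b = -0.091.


N = 0.5 * (S/UTS)^(1/b) = 0.5 * (524/1057)^(1/-0.091) = 1116.3539 cycles

1116.3539 cycles


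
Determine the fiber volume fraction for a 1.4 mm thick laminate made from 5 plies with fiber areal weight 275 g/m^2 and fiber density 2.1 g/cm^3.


Vf = n * FAW / (rho_f * h * 1000) = 5 * 275 / (2.1 * 1.4 * 1000) = 0.4677

0.4677


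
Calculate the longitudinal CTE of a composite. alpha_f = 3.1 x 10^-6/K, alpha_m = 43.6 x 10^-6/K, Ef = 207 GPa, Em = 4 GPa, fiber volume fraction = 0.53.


E1 = Ef*Vf + Em*(1-Vf) = 111.59
alpha_1 = (alpha_f*Ef*Vf + alpha_m*Em*(1-Vf))/E1 = 3.78 x 10^-6/K

3.78 x 10^-6/K


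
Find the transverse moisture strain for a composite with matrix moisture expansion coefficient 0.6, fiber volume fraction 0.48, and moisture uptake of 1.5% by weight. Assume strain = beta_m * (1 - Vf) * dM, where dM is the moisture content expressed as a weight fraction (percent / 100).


dM = 1.5/100 = 0.015
strain = beta_m * (1-Vf) * dM = 0.6 * 0.52 * 0.015 = 0.00468

0.00468


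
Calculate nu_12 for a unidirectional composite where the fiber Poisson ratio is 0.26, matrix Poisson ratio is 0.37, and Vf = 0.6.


nu_12 = nu_f*Vf + nu_m*(1-Vf) = 0.26*0.6 + 0.37*0.4 = 0.304

0.304


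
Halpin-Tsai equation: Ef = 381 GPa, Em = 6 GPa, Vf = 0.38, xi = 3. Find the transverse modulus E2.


eta = (Ef/Em - 1)/(Ef/Em + xi) = (63.5 - 1)/(63.5 + 3) = 0.9398
E2 = Em*(1+xi*eta*Vf)/(1-eta*Vf) = 19.33 GPa

19.33 GPa


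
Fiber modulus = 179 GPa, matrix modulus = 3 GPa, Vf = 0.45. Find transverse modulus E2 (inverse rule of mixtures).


1/E2 = Vf/Ef + (1-Vf)/Em = 0.45/179 + 0.55/3
E2 = 5.38 GPa

5.38 GPa


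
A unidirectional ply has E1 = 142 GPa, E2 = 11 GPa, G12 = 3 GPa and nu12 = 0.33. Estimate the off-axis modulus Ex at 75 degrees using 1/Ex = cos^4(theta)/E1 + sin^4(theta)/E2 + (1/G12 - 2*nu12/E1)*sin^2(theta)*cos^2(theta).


cos^4(75) = 0.004487, sin^4(75) = 0.870513, sin^2(75)*cos^2(75) = 0.0625
1/G12 - 2*nu12/E1 = 1/3 - 2*0.33/142 = 0.328685 GPa^-1
1/Ex = 0.004487/142 + 0.870513/11 + 0.328685*0.0625 = 0.099712 GPa^-1
Ex = 10.03 GPa

10.03 GPa


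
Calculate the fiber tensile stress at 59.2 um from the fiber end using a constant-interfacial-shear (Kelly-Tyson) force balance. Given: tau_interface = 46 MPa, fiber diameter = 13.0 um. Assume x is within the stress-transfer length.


Force balance: sigma_f * (pi*d^2/4) = tau * (pi*d) * x  ->  sigma_f = 4 * tau * x / d
sigma_f = 4 * 46 * 59.2 / 13.0 = 837.9 MPa

837.9 MPa


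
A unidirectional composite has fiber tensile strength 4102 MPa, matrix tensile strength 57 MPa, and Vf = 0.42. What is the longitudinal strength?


sigma_1 = sigma_f*Vf + sigma_m*(1-Vf) = 4102*0.42 + 57*0.58 = 1755.9 MPa

1755.9 MPa


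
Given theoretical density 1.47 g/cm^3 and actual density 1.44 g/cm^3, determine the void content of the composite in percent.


Void% = (rho_theo - rho_actual)/rho_theo * 100 = (1.47 - 1.44)/1.47 * 100 = 2.04%

2.04%


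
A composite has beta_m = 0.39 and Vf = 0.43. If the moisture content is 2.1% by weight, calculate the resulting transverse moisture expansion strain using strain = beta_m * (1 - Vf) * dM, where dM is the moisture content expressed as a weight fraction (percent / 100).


dM = 2.1/100 = 0.021
strain = beta_m * (1-Vf) * dM = 0.39 * 0.57 * 0.021 = 0.0046683

0.0046683


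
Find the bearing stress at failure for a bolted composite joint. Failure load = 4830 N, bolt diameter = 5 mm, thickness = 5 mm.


sigma_br = F/(d*h) = 4830/(5*5) = 193.2 MPa

193.2 MPa


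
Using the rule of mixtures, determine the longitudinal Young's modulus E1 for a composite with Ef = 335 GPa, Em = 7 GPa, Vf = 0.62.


E1 = Ef*Vf + Em*(1-Vf) = 335*0.62 + 7*0.38 = 210.36 GPa

210.36 GPa


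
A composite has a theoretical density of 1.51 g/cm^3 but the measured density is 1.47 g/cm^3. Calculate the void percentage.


Void% = (rho_theo - rho_actual)/rho_theo * 100 = (1.51 - 1.47)/1.51 * 100 = 2.65%

2.65%


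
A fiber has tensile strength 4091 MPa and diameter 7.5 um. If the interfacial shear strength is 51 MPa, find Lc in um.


Lc = sigma_f * d / (2 * tau_i) = 4091 * 7.5 / (2 * 51) = 300.8 um

300.8 um


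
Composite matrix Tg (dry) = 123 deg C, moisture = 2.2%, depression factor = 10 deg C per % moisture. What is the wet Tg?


Tg_wet = Tg_dry - k*moisture = 123 - 10*2.2 = 101.0 deg C

101.0 deg C


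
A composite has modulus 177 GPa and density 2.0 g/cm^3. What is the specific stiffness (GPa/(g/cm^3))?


Specific stiffness = E/rho = 177/2.0 = 88.5 GPa/(g/cm^3)

88.5 GPa/(g/cm^3)


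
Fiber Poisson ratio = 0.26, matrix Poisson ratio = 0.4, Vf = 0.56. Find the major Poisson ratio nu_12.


nu_12 = nu_f*Vf + nu_m*(1-Vf) = 0.26*0.56 + 0.4*0.44 = 0.3216

0.3216


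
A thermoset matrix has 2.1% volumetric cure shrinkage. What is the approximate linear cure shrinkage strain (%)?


Linear shrinkage ≈ vol_shrink/3 = 2.1/3 = 0.7%

0.7%


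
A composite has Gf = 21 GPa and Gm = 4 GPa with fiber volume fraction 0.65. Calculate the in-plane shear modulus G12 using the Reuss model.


1/G12 = Vf/Gf + (1-Vf)/Gm = 0.65/21 + 0.35/4
G12 = 8.44 GPa

8.44 GPa


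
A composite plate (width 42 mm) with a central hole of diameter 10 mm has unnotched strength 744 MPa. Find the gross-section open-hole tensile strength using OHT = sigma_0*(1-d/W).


OHT = sigma_0*(1-d/W) = 744*(1-10/42) = 566.9 MPa

566.9 MPa


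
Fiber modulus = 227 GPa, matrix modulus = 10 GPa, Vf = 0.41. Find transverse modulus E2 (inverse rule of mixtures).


1/E2 = Vf/Ef + (1-Vf)/Em = 0.41/227 + 0.59/10
E2 = 16.45 GPa

16.45 GPa


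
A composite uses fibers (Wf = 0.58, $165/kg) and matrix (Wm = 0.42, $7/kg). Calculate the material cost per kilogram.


Cost = cost_f*Wf + cost_m*Wm = 165*0.58 + 7*0.42 = $98.64/kg

$98.64/kg


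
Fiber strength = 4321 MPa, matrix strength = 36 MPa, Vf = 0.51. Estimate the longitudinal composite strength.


sigma_1 = sigma_f*Vf + sigma_m*(1-Vf) = 4321*0.51 + 36*0.49 = 2221.4 MPa

2221.4 MPa


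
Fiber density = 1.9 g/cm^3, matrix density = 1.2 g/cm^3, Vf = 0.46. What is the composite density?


rho_c = rho_f*Vf + rho_m*(1-Vf) = 1.9*0.46 + 1.2*0.54 = 1.522 g/cm^3

1.522 g/cm^3


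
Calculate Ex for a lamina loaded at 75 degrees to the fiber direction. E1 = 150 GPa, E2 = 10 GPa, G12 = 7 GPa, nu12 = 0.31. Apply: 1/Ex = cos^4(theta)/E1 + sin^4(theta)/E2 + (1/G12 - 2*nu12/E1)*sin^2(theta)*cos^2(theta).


cos^4(75) = 0.004487, sin^4(75) = 0.870513, sin^2(75)*cos^2(75) = 0.0625
1/G12 - 2*nu12/E1 = 1/7 - 2*0.31/150 = 0.138724 GPa^-1
1/Ex = 0.004487/150 + 0.870513/10 + 0.138724*0.0625 = 0.0957514 GPa^-1
Ex = 10.44 GPa

10.44 GPa


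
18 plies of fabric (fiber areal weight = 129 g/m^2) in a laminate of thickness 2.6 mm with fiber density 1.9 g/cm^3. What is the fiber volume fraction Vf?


Vf = n * FAW / (rho_f * h * 1000) = 18 * 129 / (1.9 * 2.6 * 1000) = 0.47

0.47


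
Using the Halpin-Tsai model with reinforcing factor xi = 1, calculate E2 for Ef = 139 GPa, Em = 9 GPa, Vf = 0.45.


eta = (Ef/Em - 1)/(Ef/Em + xi) = (15.4444 - 1)/(15.4444 + 1) = 0.8784
E2 = Em*(1+xi*eta*Vf)/(1-eta*Vf) = 20.77 GPa

20.77 GPa


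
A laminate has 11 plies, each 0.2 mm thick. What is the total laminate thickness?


h = n * t_ply = 11 * 0.2 = 2.2 mm

2.2 mm


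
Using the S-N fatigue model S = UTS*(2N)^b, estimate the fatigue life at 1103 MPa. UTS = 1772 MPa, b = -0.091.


N = 0.5 * (S/UTS)^(1/b) = 0.5 * (1103/1772)^(1/-0.091) = 91.5119 cycles

91.5119 cycles


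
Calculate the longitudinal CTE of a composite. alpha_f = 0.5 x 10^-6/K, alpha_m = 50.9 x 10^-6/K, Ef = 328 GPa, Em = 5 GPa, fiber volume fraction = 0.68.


E1 = Ef*Vf + Em*(1-Vf) = 224.64
alpha_1 = (alpha_f*Ef*Vf + alpha_m*Em*(1-Vf))/E1 = 0.86 x 10^-6/K

0.86 x 10^-6/K


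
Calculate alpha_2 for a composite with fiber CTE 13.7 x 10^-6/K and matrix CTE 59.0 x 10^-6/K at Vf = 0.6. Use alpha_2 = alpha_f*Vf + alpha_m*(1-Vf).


alpha_2 = alpha_f*Vf + alpha_m*(1-Vf) = 13.7*0.6 + 59.0*0.4 = 31.8 x 10^-6/K

31.8 x 10^-6/K


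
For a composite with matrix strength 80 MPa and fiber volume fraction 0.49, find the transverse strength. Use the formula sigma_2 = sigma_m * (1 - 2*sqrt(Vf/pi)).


factor = 1 - 2*sqrt(0.49/pi) = 0.2101
sigma_2 = 80 * 0.2101 = 16.81 MPa

16.81 MPa


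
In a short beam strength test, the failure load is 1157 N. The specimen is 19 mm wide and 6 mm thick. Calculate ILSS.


ILSS = 3F/(4bh) = 3*1157/(4*19*6) = 7.61 MPa

7.61 MPa


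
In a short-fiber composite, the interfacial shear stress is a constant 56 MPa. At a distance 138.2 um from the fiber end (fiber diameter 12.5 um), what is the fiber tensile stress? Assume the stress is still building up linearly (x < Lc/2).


Force balance: sigma_f * (pi*d^2/4) = tau * (pi*d) * x  ->  sigma_f = 4 * tau * x / d
sigma_f = 4 * 56 * 138.2 / 12.5 = 2476.5 MPa

2476.5 MPa


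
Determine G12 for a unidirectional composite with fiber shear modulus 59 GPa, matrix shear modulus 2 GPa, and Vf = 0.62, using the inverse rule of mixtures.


1/G12 = Vf/Gf + (1-Vf)/Gm = 0.62/59 + 0.38/2
G12 = 4.99 GPa

4.99 GPa


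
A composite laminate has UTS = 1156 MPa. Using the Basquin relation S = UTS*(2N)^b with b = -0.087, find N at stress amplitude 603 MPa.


N = 0.5 * (S/UTS)^(1/b) = 0.5 * (603/1156)^(1/-0.087) = 886.5672 cycles

886.5672 cycles


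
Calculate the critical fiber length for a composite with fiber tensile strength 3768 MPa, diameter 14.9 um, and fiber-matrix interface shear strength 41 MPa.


Lc = sigma_f * d / (2 * tau_i) = 3768 * 14.9 / (2 * 41) = 684.7 um

684.7 um


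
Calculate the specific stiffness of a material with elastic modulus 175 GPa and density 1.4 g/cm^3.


Specific stiffness = E/rho = 175/1.4 = 125.0 GPa/(g/cm^3)

125.0 GPa/(g/cm^3)


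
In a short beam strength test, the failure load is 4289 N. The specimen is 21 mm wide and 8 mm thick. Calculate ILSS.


ILSS = 3F/(4bh) = 3*4289/(4*21*8) = 19.15 MPa

19.15 MPa


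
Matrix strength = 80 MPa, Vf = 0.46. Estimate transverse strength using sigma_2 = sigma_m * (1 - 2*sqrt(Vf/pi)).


factor = 1 - 2*sqrt(0.46/pi) = 0.2347
sigma_2 = 80 * 0.2347 = 18.78 MPa

18.78 MPa


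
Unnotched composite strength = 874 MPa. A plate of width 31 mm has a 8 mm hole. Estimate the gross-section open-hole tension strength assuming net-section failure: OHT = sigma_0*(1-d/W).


OHT = sigma_0*(1-d/W) = 874*(1-8/31) = 648.5 MPa

648.5 MPa


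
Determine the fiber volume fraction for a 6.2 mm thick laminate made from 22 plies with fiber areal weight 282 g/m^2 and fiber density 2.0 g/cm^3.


Vf = n * FAW / (rho_f * h * 1000) = 22 * 282 / (2.0 * 6.2 * 1000) = 0.5003

0.5003


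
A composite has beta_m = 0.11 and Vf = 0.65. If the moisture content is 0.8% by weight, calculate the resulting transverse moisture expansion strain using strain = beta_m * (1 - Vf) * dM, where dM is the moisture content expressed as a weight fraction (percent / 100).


dM = 0.8/100 = 0.008
strain = beta_m * (1-Vf) * dM = 0.11 * 0.35 * 0.008 = 0.000308

0.000308


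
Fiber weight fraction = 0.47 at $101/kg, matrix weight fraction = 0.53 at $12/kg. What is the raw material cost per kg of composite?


Cost = cost_f*Wf + cost_m*Wm = 101*0.47 + 12*0.53 = $53.83/kg

$53.83/kg


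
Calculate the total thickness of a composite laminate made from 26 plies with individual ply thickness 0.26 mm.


h = n * t_ply = 26 * 0.26 = 6.76 mm

6.76 mm


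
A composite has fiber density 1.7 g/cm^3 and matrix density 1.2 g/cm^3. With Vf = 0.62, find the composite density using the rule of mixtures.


rho_c = rho_f*Vf + rho_m*(1-Vf) = 1.7*0.62 + 1.2*0.38 = 1.51 g/cm^3

1.51 g/cm^3


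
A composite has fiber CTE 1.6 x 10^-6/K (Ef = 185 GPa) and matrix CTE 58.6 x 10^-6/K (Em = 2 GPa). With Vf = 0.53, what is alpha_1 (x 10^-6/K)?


E1 = Ef*Vf + Em*(1-Vf) = 98.99
alpha_1 = (alpha_f*Ef*Vf + alpha_m*Em*(1-Vf))/E1 = 2.14 x 10^-6/K

2.14 x 10^-6/K


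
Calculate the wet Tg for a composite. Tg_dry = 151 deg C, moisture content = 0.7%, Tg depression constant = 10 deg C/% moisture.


Tg_wet = Tg_dry - k*moisture = 151 - 10*0.7 = 144.0 deg C

144.0 deg C
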